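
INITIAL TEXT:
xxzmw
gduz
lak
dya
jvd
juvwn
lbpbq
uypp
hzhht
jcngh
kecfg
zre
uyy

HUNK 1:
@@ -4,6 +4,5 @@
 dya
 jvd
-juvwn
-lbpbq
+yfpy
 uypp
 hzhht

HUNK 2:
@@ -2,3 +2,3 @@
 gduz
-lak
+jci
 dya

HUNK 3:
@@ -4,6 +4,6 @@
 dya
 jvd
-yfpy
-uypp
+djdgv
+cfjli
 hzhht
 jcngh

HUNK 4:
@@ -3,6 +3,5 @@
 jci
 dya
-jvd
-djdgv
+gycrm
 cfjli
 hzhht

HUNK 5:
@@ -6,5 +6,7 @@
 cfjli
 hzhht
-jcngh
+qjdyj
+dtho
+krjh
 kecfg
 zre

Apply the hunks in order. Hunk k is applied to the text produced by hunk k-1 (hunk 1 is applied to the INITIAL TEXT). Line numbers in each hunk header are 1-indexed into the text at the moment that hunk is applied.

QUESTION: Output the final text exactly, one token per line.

Answer: xxzmw
gduz
jci
dya
gycrm
cfjli
hzhht
qjdyj
dtho
krjh
kecfg
zre
uyy

Derivation:
Hunk 1: at line 4 remove [juvwn,lbpbq] add [yfpy] -> 12 lines: xxzmw gduz lak dya jvd yfpy uypp hzhht jcngh kecfg zre uyy
Hunk 2: at line 2 remove [lak] add [jci] -> 12 lines: xxzmw gduz jci dya jvd yfpy uypp hzhht jcngh kecfg zre uyy
Hunk 3: at line 4 remove [yfpy,uypp] add [djdgv,cfjli] -> 12 lines: xxzmw gduz jci dya jvd djdgv cfjli hzhht jcngh kecfg zre uyy
Hunk 4: at line 3 remove [jvd,djdgv] add [gycrm] -> 11 lines: xxzmw gduz jci dya gycrm cfjli hzhht jcngh kecfg zre uyy
Hunk 5: at line 6 remove [jcngh] add [qjdyj,dtho,krjh] -> 13 lines: xxzmw gduz jci dya gycrm cfjli hzhht qjdyj dtho krjh kecfg zre uyy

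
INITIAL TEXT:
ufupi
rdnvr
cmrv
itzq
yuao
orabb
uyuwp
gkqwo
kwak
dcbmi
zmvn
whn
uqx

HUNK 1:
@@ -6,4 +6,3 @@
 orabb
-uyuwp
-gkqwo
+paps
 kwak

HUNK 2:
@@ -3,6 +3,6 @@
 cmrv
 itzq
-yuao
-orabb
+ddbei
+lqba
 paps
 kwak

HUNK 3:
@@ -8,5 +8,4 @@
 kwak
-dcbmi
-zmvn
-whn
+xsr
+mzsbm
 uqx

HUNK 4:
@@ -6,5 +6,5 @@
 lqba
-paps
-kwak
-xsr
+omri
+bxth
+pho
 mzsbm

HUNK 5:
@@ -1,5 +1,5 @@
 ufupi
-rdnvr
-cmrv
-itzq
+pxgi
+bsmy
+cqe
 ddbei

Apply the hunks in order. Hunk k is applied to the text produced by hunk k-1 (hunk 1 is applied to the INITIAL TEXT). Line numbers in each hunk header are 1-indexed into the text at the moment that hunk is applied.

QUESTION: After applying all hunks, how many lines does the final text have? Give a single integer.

Answer: 11

Derivation:
Hunk 1: at line 6 remove [uyuwp,gkqwo] add [paps] -> 12 lines: ufupi rdnvr cmrv itzq yuao orabb paps kwak dcbmi zmvn whn uqx
Hunk 2: at line 3 remove [yuao,orabb] add [ddbei,lqba] -> 12 lines: ufupi rdnvr cmrv itzq ddbei lqba paps kwak dcbmi zmvn whn uqx
Hunk 3: at line 8 remove [dcbmi,zmvn,whn] add [xsr,mzsbm] -> 11 lines: ufupi rdnvr cmrv itzq ddbei lqba paps kwak xsr mzsbm uqx
Hunk 4: at line 6 remove [paps,kwak,xsr] add [omri,bxth,pho] -> 11 lines: ufupi rdnvr cmrv itzq ddbei lqba omri bxth pho mzsbm uqx
Hunk 5: at line 1 remove [rdnvr,cmrv,itzq] add [pxgi,bsmy,cqe] -> 11 lines: ufupi pxgi bsmy cqe ddbei lqba omri bxth pho mzsbm uqx
Final line count: 11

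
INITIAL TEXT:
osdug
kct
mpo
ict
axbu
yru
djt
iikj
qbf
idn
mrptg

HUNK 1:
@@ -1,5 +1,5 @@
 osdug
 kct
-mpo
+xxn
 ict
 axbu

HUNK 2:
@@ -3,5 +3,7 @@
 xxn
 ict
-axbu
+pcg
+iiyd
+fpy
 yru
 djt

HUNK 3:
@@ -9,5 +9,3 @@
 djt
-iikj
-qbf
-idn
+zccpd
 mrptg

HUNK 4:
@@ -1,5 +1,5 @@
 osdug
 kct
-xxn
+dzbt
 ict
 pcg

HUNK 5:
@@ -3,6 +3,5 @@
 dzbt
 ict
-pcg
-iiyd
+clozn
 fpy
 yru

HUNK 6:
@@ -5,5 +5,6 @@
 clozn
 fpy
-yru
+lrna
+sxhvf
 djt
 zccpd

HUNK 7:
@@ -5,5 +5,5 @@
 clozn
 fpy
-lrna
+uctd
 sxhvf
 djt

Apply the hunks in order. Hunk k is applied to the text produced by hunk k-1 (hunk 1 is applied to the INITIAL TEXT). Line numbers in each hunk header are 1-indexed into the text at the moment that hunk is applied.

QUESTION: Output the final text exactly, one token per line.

Hunk 1: at line 1 remove [mpo] add [xxn] -> 11 lines: osdug kct xxn ict axbu yru djt iikj qbf idn mrptg
Hunk 2: at line 3 remove [axbu] add [pcg,iiyd,fpy] -> 13 lines: osdug kct xxn ict pcg iiyd fpy yru djt iikj qbf idn mrptg
Hunk 3: at line 9 remove [iikj,qbf,idn] add [zccpd] -> 11 lines: osdug kct xxn ict pcg iiyd fpy yru djt zccpd mrptg
Hunk 4: at line 1 remove [xxn] add [dzbt] -> 11 lines: osdug kct dzbt ict pcg iiyd fpy yru djt zccpd mrptg
Hunk 5: at line 3 remove [pcg,iiyd] add [clozn] -> 10 lines: osdug kct dzbt ict clozn fpy yru djt zccpd mrptg
Hunk 6: at line 5 remove [yru] add [lrna,sxhvf] -> 11 lines: osdug kct dzbt ict clozn fpy lrna sxhvf djt zccpd mrptg
Hunk 7: at line 5 remove [lrna] add [uctd] -> 11 lines: osdug kct dzbt ict clozn fpy uctd sxhvf djt zccpd mrptg

Answer: osdug
kct
dzbt
ict
clozn
fpy
uctd
sxhvf
djt
zccpd
mrptg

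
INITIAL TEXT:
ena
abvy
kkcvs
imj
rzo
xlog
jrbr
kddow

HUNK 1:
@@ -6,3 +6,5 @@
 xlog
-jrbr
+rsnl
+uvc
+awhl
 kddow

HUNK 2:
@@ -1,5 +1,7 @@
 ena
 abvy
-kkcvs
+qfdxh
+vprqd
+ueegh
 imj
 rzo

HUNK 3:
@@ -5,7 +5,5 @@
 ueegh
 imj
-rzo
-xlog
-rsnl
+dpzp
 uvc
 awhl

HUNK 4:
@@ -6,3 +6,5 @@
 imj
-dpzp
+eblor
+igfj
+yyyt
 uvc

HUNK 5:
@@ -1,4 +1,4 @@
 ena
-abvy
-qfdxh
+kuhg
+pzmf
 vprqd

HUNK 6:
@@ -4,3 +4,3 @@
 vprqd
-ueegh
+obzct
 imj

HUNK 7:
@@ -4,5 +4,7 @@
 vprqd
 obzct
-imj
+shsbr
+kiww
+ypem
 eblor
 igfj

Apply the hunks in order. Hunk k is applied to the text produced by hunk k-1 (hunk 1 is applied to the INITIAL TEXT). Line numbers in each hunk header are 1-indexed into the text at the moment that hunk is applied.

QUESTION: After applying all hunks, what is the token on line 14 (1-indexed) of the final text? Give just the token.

Hunk 1: at line 6 remove [jrbr] add [rsnl,uvc,awhl] -> 10 lines: ena abvy kkcvs imj rzo xlog rsnl uvc awhl kddow
Hunk 2: at line 1 remove [kkcvs] add [qfdxh,vprqd,ueegh] -> 12 lines: ena abvy qfdxh vprqd ueegh imj rzo xlog rsnl uvc awhl kddow
Hunk 3: at line 5 remove [rzo,xlog,rsnl] add [dpzp] -> 10 lines: ena abvy qfdxh vprqd ueegh imj dpzp uvc awhl kddow
Hunk 4: at line 6 remove [dpzp] add [eblor,igfj,yyyt] -> 12 lines: ena abvy qfdxh vprqd ueegh imj eblor igfj yyyt uvc awhl kddow
Hunk 5: at line 1 remove [abvy,qfdxh] add [kuhg,pzmf] -> 12 lines: ena kuhg pzmf vprqd ueegh imj eblor igfj yyyt uvc awhl kddow
Hunk 6: at line 4 remove [ueegh] add [obzct] -> 12 lines: ena kuhg pzmf vprqd obzct imj eblor igfj yyyt uvc awhl kddow
Hunk 7: at line 4 remove [imj] add [shsbr,kiww,ypem] -> 14 lines: ena kuhg pzmf vprqd obzct shsbr kiww ypem eblor igfj yyyt uvc awhl kddow
Final line 14: kddow

Answer: kddow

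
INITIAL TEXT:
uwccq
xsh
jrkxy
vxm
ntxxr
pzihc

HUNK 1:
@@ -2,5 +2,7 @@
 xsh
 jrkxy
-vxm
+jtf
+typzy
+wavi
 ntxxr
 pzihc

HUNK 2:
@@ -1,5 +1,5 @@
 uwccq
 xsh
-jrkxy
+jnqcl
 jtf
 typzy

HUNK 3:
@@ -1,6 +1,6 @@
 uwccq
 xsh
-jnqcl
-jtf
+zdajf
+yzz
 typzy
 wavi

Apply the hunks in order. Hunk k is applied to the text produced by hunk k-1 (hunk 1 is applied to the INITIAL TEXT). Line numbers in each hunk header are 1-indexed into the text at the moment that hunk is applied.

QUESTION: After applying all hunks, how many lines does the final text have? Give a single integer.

Answer: 8

Derivation:
Hunk 1: at line 2 remove [vxm] add [jtf,typzy,wavi] -> 8 lines: uwccq xsh jrkxy jtf typzy wavi ntxxr pzihc
Hunk 2: at line 1 remove [jrkxy] add [jnqcl] -> 8 lines: uwccq xsh jnqcl jtf typzy wavi ntxxr pzihc
Hunk 3: at line 1 remove [jnqcl,jtf] add [zdajf,yzz] -> 8 lines: uwccq xsh zdajf yzz typzy wavi ntxxr pzihc
Final line count: 8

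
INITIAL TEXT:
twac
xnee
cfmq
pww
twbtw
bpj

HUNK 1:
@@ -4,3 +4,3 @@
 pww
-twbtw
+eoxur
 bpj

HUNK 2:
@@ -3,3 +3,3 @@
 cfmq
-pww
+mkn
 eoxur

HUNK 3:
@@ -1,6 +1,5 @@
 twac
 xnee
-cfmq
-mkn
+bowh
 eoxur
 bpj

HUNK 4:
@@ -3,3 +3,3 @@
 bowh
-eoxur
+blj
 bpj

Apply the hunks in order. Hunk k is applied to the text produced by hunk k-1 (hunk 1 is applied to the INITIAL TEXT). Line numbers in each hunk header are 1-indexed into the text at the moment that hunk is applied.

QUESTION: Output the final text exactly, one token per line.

Hunk 1: at line 4 remove [twbtw] add [eoxur] -> 6 lines: twac xnee cfmq pww eoxur bpj
Hunk 2: at line 3 remove [pww] add [mkn] -> 6 lines: twac xnee cfmq mkn eoxur bpj
Hunk 3: at line 1 remove [cfmq,mkn] add [bowh] -> 5 lines: twac xnee bowh eoxur bpj
Hunk 4: at line 3 remove [eoxur] add [blj] -> 5 lines: twac xnee bowh blj bpj

Answer: twac
xnee
bowh
blj
bpj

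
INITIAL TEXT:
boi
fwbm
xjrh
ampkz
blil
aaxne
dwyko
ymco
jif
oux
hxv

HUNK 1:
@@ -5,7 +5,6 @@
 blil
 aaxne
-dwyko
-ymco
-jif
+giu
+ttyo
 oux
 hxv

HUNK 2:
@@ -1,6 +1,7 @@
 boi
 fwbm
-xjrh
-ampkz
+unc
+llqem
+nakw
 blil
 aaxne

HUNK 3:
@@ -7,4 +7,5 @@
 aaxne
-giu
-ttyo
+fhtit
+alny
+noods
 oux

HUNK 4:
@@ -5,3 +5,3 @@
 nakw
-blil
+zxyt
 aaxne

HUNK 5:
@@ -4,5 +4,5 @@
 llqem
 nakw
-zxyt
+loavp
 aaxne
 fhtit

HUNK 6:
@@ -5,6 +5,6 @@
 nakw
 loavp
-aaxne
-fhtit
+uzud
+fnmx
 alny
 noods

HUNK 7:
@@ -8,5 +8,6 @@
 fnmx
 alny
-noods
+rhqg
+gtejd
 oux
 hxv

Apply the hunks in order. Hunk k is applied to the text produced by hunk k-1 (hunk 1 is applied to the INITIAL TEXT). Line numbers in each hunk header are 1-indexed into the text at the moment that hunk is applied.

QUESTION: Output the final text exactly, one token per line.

Answer: boi
fwbm
unc
llqem
nakw
loavp
uzud
fnmx
alny
rhqg
gtejd
oux
hxv

Derivation:
Hunk 1: at line 5 remove [dwyko,ymco,jif] add [giu,ttyo] -> 10 lines: boi fwbm xjrh ampkz blil aaxne giu ttyo oux hxv
Hunk 2: at line 1 remove [xjrh,ampkz] add [unc,llqem,nakw] -> 11 lines: boi fwbm unc llqem nakw blil aaxne giu ttyo oux hxv
Hunk 3: at line 7 remove [giu,ttyo] add [fhtit,alny,noods] -> 12 lines: boi fwbm unc llqem nakw blil aaxne fhtit alny noods oux hxv
Hunk 4: at line 5 remove [blil] add [zxyt] -> 12 lines: boi fwbm unc llqem nakw zxyt aaxne fhtit alny noods oux hxv
Hunk 5: at line 4 remove [zxyt] add [loavp] -> 12 lines: boi fwbm unc llqem nakw loavp aaxne fhtit alny noods oux hxv
Hunk 6: at line 5 remove [aaxne,fhtit] add [uzud,fnmx] -> 12 lines: boi fwbm unc llqem nakw loavp uzud fnmx alny noods oux hxv
Hunk 7: at line 8 remove [noods] add [rhqg,gtejd] -> 13 lines: boi fwbm unc llqem nakw loavp uzud fnmx alny rhqg gtejd oux hxv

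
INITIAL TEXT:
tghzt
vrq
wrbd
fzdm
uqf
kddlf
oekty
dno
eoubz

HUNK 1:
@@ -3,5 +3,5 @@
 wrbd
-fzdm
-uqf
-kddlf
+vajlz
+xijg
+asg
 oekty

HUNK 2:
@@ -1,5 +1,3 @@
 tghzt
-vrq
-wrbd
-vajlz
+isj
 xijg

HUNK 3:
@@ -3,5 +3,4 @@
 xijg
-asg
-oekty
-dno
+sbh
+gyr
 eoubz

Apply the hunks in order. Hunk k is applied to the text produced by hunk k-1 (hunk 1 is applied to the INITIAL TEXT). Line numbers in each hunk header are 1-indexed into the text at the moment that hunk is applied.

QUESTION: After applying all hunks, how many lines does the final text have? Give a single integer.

Hunk 1: at line 3 remove [fzdm,uqf,kddlf] add [vajlz,xijg,asg] -> 9 lines: tghzt vrq wrbd vajlz xijg asg oekty dno eoubz
Hunk 2: at line 1 remove [vrq,wrbd,vajlz] add [isj] -> 7 lines: tghzt isj xijg asg oekty dno eoubz
Hunk 3: at line 3 remove [asg,oekty,dno] add [sbh,gyr] -> 6 lines: tghzt isj xijg sbh gyr eoubz
Final line count: 6

Answer: 6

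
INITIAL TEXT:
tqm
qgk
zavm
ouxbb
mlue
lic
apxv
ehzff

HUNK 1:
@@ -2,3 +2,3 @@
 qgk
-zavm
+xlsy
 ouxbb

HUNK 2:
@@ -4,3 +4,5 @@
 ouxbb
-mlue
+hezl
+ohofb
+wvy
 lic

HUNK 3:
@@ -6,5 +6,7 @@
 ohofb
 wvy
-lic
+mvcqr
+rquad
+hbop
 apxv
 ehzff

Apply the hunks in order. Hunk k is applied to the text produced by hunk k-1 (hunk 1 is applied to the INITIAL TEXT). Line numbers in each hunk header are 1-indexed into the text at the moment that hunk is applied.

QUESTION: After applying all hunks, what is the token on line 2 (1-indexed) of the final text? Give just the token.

Answer: qgk

Derivation:
Hunk 1: at line 2 remove [zavm] add [xlsy] -> 8 lines: tqm qgk xlsy ouxbb mlue lic apxv ehzff
Hunk 2: at line 4 remove [mlue] add [hezl,ohofb,wvy] -> 10 lines: tqm qgk xlsy ouxbb hezl ohofb wvy lic apxv ehzff
Hunk 3: at line 6 remove [lic] add [mvcqr,rquad,hbop] -> 12 lines: tqm qgk xlsy ouxbb hezl ohofb wvy mvcqr rquad hbop apxv ehzff
Final line 2: qgk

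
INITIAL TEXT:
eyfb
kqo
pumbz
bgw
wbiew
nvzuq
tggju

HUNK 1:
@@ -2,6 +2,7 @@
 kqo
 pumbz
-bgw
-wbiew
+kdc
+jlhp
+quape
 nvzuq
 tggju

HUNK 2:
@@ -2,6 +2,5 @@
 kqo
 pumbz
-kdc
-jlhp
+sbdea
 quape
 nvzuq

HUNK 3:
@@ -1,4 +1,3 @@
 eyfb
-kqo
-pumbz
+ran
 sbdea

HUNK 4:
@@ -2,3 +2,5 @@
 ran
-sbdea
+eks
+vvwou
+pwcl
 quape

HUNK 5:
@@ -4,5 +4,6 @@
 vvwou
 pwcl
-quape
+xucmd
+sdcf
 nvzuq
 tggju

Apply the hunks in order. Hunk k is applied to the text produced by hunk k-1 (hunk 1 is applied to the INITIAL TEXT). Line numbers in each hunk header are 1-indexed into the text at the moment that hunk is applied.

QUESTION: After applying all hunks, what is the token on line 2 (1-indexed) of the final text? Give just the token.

Hunk 1: at line 2 remove [bgw,wbiew] add [kdc,jlhp,quape] -> 8 lines: eyfb kqo pumbz kdc jlhp quape nvzuq tggju
Hunk 2: at line 2 remove [kdc,jlhp] add [sbdea] -> 7 lines: eyfb kqo pumbz sbdea quape nvzuq tggju
Hunk 3: at line 1 remove [kqo,pumbz] add [ran] -> 6 lines: eyfb ran sbdea quape nvzuq tggju
Hunk 4: at line 2 remove [sbdea] add [eks,vvwou,pwcl] -> 8 lines: eyfb ran eks vvwou pwcl quape nvzuq tggju
Hunk 5: at line 4 remove [quape] add [xucmd,sdcf] -> 9 lines: eyfb ran eks vvwou pwcl xucmd sdcf nvzuq tggju
Final line 2: ran

Answer: ran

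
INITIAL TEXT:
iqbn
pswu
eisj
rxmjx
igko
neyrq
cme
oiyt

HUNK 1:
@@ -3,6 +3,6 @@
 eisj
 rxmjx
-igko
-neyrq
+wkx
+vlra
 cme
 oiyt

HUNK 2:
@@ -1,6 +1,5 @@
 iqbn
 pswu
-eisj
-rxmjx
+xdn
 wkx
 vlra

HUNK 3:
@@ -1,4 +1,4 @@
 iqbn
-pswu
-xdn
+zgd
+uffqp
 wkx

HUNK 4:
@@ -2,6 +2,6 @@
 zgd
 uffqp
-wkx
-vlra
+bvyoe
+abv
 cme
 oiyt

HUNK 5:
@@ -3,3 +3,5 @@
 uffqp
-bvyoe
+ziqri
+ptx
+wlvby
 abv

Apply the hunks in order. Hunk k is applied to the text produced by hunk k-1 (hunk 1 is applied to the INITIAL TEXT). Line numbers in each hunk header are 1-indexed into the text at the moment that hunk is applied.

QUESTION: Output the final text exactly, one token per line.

Hunk 1: at line 3 remove [igko,neyrq] add [wkx,vlra] -> 8 lines: iqbn pswu eisj rxmjx wkx vlra cme oiyt
Hunk 2: at line 1 remove [eisj,rxmjx] add [xdn] -> 7 lines: iqbn pswu xdn wkx vlra cme oiyt
Hunk 3: at line 1 remove [pswu,xdn] add [zgd,uffqp] -> 7 lines: iqbn zgd uffqp wkx vlra cme oiyt
Hunk 4: at line 2 remove [wkx,vlra] add [bvyoe,abv] -> 7 lines: iqbn zgd uffqp bvyoe abv cme oiyt
Hunk 5: at line 3 remove [bvyoe] add [ziqri,ptx,wlvby] -> 9 lines: iqbn zgd uffqp ziqri ptx wlvby abv cme oiyt

Answer: iqbn
zgd
uffqp
ziqri
ptx
wlvby
abv
cme
oiyt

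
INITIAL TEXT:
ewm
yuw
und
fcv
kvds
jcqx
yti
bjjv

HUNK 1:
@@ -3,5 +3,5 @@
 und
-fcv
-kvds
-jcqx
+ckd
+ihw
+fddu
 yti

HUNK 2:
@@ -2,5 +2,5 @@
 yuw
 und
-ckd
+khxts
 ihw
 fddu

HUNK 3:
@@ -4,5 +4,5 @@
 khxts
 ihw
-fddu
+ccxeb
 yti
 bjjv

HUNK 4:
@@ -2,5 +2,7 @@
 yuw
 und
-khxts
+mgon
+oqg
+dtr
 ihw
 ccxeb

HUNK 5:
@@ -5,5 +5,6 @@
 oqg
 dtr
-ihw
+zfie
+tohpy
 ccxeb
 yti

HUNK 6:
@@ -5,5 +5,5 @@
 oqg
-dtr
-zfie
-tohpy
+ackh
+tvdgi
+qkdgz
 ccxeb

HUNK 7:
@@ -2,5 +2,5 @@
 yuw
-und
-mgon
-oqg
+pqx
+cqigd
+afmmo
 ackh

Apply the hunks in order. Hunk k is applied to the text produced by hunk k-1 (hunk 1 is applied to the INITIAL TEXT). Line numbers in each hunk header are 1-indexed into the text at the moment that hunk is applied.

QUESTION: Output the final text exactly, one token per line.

Answer: ewm
yuw
pqx
cqigd
afmmo
ackh
tvdgi
qkdgz
ccxeb
yti
bjjv

Derivation:
Hunk 1: at line 3 remove [fcv,kvds,jcqx] add [ckd,ihw,fddu] -> 8 lines: ewm yuw und ckd ihw fddu yti bjjv
Hunk 2: at line 2 remove [ckd] add [khxts] -> 8 lines: ewm yuw und khxts ihw fddu yti bjjv
Hunk 3: at line 4 remove [fddu] add [ccxeb] -> 8 lines: ewm yuw und khxts ihw ccxeb yti bjjv
Hunk 4: at line 2 remove [khxts] add [mgon,oqg,dtr] -> 10 lines: ewm yuw und mgon oqg dtr ihw ccxeb yti bjjv
Hunk 5: at line 5 remove [ihw] add [zfie,tohpy] -> 11 lines: ewm yuw und mgon oqg dtr zfie tohpy ccxeb yti bjjv
Hunk 6: at line 5 remove [dtr,zfie,tohpy] add [ackh,tvdgi,qkdgz] -> 11 lines: ewm yuw und mgon oqg ackh tvdgi qkdgz ccxeb yti bjjv
Hunk 7: at line 2 remove [und,mgon,oqg] add [pqx,cqigd,afmmo] -> 11 lines: ewm yuw pqx cqigd afmmo ackh tvdgi qkdgz ccxeb yti bjjv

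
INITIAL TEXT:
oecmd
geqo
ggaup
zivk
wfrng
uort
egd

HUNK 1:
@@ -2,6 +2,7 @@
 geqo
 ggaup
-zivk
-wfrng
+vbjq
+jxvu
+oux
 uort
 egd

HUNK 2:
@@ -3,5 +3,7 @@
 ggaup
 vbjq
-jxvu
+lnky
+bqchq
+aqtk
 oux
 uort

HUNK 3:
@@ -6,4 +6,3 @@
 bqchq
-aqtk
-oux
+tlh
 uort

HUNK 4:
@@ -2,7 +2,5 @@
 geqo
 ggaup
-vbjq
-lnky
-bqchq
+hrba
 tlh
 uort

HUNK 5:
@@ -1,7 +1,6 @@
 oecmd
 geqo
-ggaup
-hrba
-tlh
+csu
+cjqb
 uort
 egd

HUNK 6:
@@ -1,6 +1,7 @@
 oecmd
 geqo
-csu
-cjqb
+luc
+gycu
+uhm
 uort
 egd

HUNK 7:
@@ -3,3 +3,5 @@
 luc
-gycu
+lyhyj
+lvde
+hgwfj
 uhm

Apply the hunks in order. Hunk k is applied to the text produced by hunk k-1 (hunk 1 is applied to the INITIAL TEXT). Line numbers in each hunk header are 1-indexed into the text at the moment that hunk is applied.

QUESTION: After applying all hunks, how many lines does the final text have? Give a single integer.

Hunk 1: at line 2 remove [zivk,wfrng] add [vbjq,jxvu,oux] -> 8 lines: oecmd geqo ggaup vbjq jxvu oux uort egd
Hunk 2: at line 3 remove [jxvu] add [lnky,bqchq,aqtk] -> 10 lines: oecmd geqo ggaup vbjq lnky bqchq aqtk oux uort egd
Hunk 3: at line 6 remove [aqtk,oux] add [tlh] -> 9 lines: oecmd geqo ggaup vbjq lnky bqchq tlh uort egd
Hunk 4: at line 2 remove [vbjq,lnky,bqchq] add [hrba] -> 7 lines: oecmd geqo ggaup hrba tlh uort egd
Hunk 5: at line 1 remove [ggaup,hrba,tlh] add [csu,cjqb] -> 6 lines: oecmd geqo csu cjqb uort egd
Hunk 6: at line 1 remove [csu,cjqb] add [luc,gycu,uhm] -> 7 lines: oecmd geqo luc gycu uhm uort egd
Hunk 7: at line 3 remove [gycu] add [lyhyj,lvde,hgwfj] -> 9 lines: oecmd geqo luc lyhyj lvde hgwfj uhm uort egd
Final line count: 9

Answer: 9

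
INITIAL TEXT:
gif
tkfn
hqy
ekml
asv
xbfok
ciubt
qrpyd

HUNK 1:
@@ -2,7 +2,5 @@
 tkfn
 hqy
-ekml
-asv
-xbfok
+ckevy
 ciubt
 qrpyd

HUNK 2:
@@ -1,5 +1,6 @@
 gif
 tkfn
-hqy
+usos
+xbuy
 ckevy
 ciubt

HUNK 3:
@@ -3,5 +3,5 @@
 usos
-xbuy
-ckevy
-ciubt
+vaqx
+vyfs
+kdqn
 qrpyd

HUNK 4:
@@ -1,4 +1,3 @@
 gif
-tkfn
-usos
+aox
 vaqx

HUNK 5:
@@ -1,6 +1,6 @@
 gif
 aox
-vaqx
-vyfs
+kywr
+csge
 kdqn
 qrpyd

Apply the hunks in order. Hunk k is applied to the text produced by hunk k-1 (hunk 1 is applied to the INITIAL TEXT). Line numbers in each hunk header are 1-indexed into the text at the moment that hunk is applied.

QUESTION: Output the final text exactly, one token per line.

Hunk 1: at line 2 remove [ekml,asv,xbfok] add [ckevy] -> 6 lines: gif tkfn hqy ckevy ciubt qrpyd
Hunk 2: at line 1 remove [hqy] add [usos,xbuy] -> 7 lines: gif tkfn usos xbuy ckevy ciubt qrpyd
Hunk 3: at line 3 remove [xbuy,ckevy,ciubt] add [vaqx,vyfs,kdqn] -> 7 lines: gif tkfn usos vaqx vyfs kdqn qrpyd
Hunk 4: at line 1 remove [tkfn,usos] add [aox] -> 6 lines: gif aox vaqx vyfs kdqn qrpyd
Hunk 5: at line 1 remove [vaqx,vyfs] add [kywr,csge] -> 6 lines: gif aox kywr csge kdqn qrpyd

Answer: gif
aox
kywr
csge
kdqn
qrpyd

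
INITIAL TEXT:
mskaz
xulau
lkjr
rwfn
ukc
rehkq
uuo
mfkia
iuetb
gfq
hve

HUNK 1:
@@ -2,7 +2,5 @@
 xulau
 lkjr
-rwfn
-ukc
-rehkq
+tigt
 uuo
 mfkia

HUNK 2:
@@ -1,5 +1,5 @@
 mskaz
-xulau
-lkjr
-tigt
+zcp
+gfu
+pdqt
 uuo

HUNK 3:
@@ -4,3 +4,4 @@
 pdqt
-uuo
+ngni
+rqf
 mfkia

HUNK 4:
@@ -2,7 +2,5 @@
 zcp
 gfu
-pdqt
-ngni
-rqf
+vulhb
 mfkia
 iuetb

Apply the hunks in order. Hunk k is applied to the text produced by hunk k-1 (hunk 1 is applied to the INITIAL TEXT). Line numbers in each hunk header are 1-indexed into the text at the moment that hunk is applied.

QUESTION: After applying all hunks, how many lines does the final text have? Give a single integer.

Hunk 1: at line 2 remove [rwfn,ukc,rehkq] add [tigt] -> 9 lines: mskaz xulau lkjr tigt uuo mfkia iuetb gfq hve
Hunk 2: at line 1 remove [xulau,lkjr,tigt] add [zcp,gfu,pdqt] -> 9 lines: mskaz zcp gfu pdqt uuo mfkia iuetb gfq hve
Hunk 3: at line 4 remove [uuo] add [ngni,rqf] -> 10 lines: mskaz zcp gfu pdqt ngni rqf mfkia iuetb gfq hve
Hunk 4: at line 2 remove [pdqt,ngni,rqf] add [vulhb] -> 8 lines: mskaz zcp gfu vulhb mfkia iuetb gfq hve
Final line count: 8

Answer: 8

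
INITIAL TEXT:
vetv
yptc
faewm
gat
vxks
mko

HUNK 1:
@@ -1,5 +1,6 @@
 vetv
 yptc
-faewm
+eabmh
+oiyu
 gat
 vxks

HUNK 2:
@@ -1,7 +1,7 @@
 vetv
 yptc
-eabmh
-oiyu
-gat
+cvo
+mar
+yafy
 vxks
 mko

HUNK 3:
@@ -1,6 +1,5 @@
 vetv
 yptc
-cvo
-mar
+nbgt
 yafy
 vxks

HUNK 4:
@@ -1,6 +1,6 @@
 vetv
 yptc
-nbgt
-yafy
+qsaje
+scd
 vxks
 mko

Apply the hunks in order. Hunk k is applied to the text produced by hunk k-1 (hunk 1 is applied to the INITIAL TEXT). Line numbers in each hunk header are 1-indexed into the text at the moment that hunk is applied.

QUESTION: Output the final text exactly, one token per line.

Answer: vetv
yptc
qsaje
scd
vxks
mko

Derivation:
Hunk 1: at line 1 remove [faewm] add [eabmh,oiyu] -> 7 lines: vetv yptc eabmh oiyu gat vxks mko
Hunk 2: at line 1 remove [eabmh,oiyu,gat] add [cvo,mar,yafy] -> 7 lines: vetv yptc cvo mar yafy vxks mko
Hunk 3: at line 1 remove [cvo,mar] add [nbgt] -> 6 lines: vetv yptc nbgt yafy vxks mko
Hunk 4: at line 1 remove [nbgt,yafy] add [qsaje,scd] -> 6 lines: vetv yptc qsaje scd vxks mko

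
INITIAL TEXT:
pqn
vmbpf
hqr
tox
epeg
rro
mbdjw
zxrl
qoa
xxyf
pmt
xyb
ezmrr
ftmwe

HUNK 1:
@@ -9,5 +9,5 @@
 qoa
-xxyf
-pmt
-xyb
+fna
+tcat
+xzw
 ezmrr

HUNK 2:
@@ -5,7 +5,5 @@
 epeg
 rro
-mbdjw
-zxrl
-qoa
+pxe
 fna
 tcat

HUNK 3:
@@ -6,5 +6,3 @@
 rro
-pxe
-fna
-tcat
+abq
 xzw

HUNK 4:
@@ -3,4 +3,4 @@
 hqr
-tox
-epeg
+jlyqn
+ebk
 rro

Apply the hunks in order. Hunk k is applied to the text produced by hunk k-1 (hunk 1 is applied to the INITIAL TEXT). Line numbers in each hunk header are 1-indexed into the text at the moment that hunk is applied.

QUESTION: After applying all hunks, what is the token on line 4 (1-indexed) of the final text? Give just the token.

Answer: jlyqn

Derivation:
Hunk 1: at line 9 remove [xxyf,pmt,xyb] add [fna,tcat,xzw] -> 14 lines: pqn vmbpf hqr tox epeg rro mbdjw zxrl qoa fna tcat xzw ezmrr ftmwe
Hunk 2: at line 5 remove [mbdjw,zxrl,qoa] add [pxe] -> 12 lines: pqn vmbpf hqr tox epeg rro pxe fna tcat xzw ezmrr ftmwe
Hunk 3: at line 6 remove [pxe,fna,tcat] add [abq] -> 10 lines: pqn vmbpf hqr tox epeg rro abq xzw ezmrr ftmwe
Hunk 4: at line 3 remove [tox,epeg] add [jlyqn,ebk] -> 10 lines: pqn vmbpf hqr jlyqn ebk rro abq xzw ezmrr ftmwe
Final line 4: jlyqn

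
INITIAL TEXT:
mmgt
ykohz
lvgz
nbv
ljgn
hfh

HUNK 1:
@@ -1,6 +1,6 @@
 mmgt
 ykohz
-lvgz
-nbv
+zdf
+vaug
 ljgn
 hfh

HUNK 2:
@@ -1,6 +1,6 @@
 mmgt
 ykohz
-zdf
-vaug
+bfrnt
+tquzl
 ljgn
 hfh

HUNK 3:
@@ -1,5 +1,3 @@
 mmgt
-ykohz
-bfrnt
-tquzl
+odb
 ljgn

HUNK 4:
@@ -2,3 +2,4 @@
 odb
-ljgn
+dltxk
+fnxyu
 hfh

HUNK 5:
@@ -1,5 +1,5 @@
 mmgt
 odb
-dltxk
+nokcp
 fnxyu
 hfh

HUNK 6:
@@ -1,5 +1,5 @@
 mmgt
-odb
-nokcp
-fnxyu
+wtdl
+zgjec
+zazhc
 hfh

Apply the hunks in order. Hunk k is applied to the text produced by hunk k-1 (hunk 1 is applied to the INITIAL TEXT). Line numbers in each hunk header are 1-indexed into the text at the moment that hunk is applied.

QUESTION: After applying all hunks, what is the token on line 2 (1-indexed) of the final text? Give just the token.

Hunk 1: at line 1 remove [lvgz,nbv] add [zdf,vaug] -> 6 lines: mmgt ykohz zdf vaug ljgn hfh
Hunk 2: at line 1 remove [zdf,vaug] add [bfrnt,tquzl] -> 6 lines: mmgt ykohz bfrnt tquzl ljgn hfh
Hunk 3: at line 1 remove [ykohz,bfrnt,tquzl] add [odb] -> 4 lines: mmgt odb ljgn hfh
Hunk 4: at line 2 remove [ljgn] add [dltxk,fnxyu] -> 5 lines: mmgt odb dltxk fnxyu hfh
Hunk 5: at line 1 remove [dltxk] add [nokcp] -> 5 lines: mmgt odb nokcp fnxyu hfh
Hunk 6: at line 1 remove [odb,nokcp,fnxyu] add [wtdl,zgjec,zazhc] -> 5 lines: mmgt wtdl zgjec zazhc hfh
Final line 2: wtdl

Answer: wtdl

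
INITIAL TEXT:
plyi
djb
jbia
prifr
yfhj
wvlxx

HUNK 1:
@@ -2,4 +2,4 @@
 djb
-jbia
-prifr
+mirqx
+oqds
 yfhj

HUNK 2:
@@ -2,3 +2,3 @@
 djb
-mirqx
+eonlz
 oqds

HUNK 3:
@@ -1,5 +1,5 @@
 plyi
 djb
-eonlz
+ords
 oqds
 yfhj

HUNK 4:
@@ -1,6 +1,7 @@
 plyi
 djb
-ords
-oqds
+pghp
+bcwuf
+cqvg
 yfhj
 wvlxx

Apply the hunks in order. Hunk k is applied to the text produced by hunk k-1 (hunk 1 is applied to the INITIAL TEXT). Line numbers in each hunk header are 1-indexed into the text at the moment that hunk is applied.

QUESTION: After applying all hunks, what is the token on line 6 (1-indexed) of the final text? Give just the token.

Hunk 1: at line 2 remove [jbia,prifr] add [mirqx,oqds] -> 6 lines: plyi djb mirqx oqds yfhj wvlxx
Hunk 2: at line 2 remove [mirqx] add [eonlz] -> 6 lines: plyi djb eonlz oqds yfhj wvlxx
Hunk 3: at line 1 remove [eonlz] add [ords] -> 6 lines: plyi djb ords oqds yfhj wvlxx
Hunk 4: at line 1 remove [ords,oqds] add [pghp,bcwuf,cqvg] -> 7 lines: plyi djb pghp bcwuf cqvg yfhj wvlxx
Final line 6: yfhj

Answer: yfhj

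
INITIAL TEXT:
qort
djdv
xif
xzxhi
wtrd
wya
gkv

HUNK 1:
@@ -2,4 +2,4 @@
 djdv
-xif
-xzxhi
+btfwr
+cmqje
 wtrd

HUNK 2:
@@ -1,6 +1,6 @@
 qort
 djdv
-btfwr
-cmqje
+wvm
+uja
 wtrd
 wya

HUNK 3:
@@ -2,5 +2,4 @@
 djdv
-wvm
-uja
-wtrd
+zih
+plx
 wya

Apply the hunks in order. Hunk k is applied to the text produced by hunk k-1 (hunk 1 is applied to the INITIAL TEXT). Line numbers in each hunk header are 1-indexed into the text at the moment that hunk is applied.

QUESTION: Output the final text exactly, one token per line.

Hunk 1: at line 2 remove [xif,xzxhi] add [btfwr,cmqje] -> 7 lines: qort djdv btfwr cmqje wtrd wya gkv
Hunk 2: at line 1 remove [btfwr,cmqje] add [wvm,uja] -> 7 lines: qort djdv wvm uja wtrd wya gkv
Hunk 3: at line 2 remove [wvm,uja,wtrd] add [zih,plx] -> 6 lines: qort djdv zih plx wya gkv

Answer: qort
djdv
zih
plx
wya
gkv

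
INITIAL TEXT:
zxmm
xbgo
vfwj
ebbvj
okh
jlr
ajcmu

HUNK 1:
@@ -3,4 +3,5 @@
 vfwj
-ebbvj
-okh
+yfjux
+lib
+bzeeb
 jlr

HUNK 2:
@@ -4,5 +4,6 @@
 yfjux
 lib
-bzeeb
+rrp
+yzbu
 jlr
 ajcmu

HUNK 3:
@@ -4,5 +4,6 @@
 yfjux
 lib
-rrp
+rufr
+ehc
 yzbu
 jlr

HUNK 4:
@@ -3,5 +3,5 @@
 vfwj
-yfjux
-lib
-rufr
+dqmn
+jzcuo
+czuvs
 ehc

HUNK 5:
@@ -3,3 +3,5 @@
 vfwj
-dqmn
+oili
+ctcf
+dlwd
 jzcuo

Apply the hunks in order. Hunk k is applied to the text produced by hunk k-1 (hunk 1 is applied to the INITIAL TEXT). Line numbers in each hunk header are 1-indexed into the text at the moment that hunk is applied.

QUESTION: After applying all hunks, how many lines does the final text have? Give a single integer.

Hunk 1: at line 3 remove [ebbvj,okh] add [yfjux,lib,bzeeb] -> 8 lines: zxmm xbgo vfwj yfjux lib bzeeb jlr ajcmu
Hunk 2: at line 4 remove [bzeeb] add [rrp,yzbu] -> 9 lines: zxmm xbgo vfwj yfjux lib rrp yzbu jlr ajcmu
Hunk 3: at line 4 remove [rrp] add [rufr,ehc] -> 10 lines: zxmm xbgo vfwj yfjux lib rufr ehc yzbu jlr ajcmu
Hunk 4: at line 3 remove [yfjux,lib,rufr] add [dqmn,jzcuo,czuvs] -> 10 lines: zxmm xbgo vfwj dqmn jzcuo czuvs ehc yzbu jlr ajcmu
Hunk 5: at line 3 remove [dqmn] add [oili,ctcf,dlwd] -> 12 lines: zxmm xbgo vfwj oili ctcf dlwd jzcuo czuvs ehc yzbu jlr ajcmu
Final line count: 12

Answer: 12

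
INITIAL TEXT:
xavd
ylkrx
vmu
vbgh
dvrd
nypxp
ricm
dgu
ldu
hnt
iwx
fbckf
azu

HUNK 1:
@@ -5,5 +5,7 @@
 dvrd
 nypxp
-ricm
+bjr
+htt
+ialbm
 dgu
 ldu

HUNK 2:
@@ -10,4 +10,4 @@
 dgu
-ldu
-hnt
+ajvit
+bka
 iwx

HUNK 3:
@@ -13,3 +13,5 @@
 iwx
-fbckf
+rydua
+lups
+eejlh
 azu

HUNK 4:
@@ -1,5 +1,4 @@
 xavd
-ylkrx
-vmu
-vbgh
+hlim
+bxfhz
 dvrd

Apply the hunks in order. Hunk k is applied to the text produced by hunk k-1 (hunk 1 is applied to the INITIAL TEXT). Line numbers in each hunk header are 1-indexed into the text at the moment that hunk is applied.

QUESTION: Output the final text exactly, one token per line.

Hunk 1: at line 5 remove [ricm] add [bjr,htt,ialbm] -> 15 lines: xavd ylkrx vmu vbgh dvrd nypxp bjr htt ialbm dgu ldu hnt iwx fbckf azu
Hunk 2: at line 10 remove [ldu,hnt] add [ajvit,bka] -> 15 lines: xavd ylkrx vmu vbgh dvrd nypxp bjr htt ialbm dgu ajvit bka iwx fbckf azu
Hunk 3: at line 13 remove [fbckf] add [rydua,lups,eejlh] -> 17 lines: xavd ylkrx vmu vbgh dvrd nypxp bjr htt ialbm dgu ajvit bka iwx rydua lups eejlh azu
Hunk 4: at line 1 remove [ylkrx,vmu,vbgh] add [hlim,bxfhz] -> 16 lines: xavd hlim bxfhz dvrd nypxp bjr htt ialbm dgu ajvit bka iwx rydua lups eejlh azu

Answer: xavd
hlim
bxfhz
dvrd
nypxp
bjr
htt
ialbm
dgu
ajvit
bka
iwx
rydua
lups
eejlh
azu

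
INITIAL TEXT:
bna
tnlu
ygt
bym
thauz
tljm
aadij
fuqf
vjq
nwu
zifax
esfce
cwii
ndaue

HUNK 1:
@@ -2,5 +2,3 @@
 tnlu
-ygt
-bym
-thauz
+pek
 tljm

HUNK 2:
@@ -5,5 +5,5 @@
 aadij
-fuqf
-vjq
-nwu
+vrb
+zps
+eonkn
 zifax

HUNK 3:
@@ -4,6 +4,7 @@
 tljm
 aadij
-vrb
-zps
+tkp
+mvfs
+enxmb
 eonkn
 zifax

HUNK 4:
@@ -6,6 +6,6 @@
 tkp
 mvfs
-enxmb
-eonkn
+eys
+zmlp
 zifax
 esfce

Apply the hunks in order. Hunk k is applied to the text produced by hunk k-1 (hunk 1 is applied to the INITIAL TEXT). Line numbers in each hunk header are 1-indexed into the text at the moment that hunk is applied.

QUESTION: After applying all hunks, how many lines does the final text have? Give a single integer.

Answer: 13

Derivation:
Hunk 1: at line 2 remove [ygt,bym,thauz] add [pek] -> 12 lines: bna tnlu pek tljm aadij fuqf vjq nwu zifax esfce cwii ndaue
Hunk 2: at line 5 remove [fuqf,vjq,nwu] add [vrb,zps,eonkn] -> 12 lines: bna tnlu pek tljm aadij vrb zps eonkn zifax esfce cwii ndaue
Hunk 3: at line 4 remove [vrb,zps] add [tkp,mvfs,enxmb] -> 13 lines: bna tnlu pek tljm aadij tkp mvfs enxmb eonkn zifax esfce cwii ndaue
Hunk 4: at line 6 remove [enxmb,eonkn] add [eys,zmlp] -> 13 lines: bna tnlu pek tljm aadij tkp mvfs eys zmlp zifax esfce cwii ndaue
Final line count: 13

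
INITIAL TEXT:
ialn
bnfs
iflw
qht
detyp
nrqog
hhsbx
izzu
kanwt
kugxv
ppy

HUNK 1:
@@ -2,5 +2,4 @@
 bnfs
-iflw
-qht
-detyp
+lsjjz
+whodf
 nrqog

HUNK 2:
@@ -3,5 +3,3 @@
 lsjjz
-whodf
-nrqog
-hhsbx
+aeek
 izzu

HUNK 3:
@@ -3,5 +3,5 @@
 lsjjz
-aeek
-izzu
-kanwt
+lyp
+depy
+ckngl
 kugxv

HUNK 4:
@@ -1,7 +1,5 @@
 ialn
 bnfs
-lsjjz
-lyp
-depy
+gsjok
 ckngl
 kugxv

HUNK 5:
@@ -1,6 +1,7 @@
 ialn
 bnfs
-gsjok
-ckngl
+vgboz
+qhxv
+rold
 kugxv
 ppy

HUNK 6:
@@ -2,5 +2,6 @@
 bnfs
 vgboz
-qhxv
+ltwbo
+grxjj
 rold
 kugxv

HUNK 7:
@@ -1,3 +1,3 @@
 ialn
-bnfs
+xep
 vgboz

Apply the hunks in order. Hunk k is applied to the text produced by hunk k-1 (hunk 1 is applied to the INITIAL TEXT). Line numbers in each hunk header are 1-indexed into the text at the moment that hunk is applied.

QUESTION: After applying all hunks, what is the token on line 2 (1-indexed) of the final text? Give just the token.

Hunk 1: at line 2 remove [iflw,qht,detyp] add [lsjjz,whodf] -> 10 lines: ialn bnfs lsjjz whodf nrqog hhsbx izzu kanwt kugxv ppy
Hunk 2: at line 3 remove [whodf,nrqog,hhsbx] add [aeek] -> 8 lines: ialn bnfs lsjjz aeek izzu kanwt kugxv ppy
Hunk 3: at line 3 remove [aeek,izzu,kanwt] add [lyp,depy,ckngl] -> 8 lines: ialn bnfs lsjjz lyp depy ckngl kugxv ppy
Hunk 4: at line 1 remove [lsjjz,lyp,depy] add [gsjok] -> 6 lines: ialn bnfs gsjok ckngl kugxv ppy
Hunk 5: at line 1 remove [gsjok,ckngl] add [vgboz,qhxv,rold] -> 7 lines: ialn bnfs vgboz qhxv rold kugxv ppy
Hunk 6: at line 2 remove [qhxv] add [ltwbo,grxjj] -> 8 lines: ialn bnfs vgboz ltwbo grxjj rold kugxv ppy
Hunk 7: at line 1 remove [bnfs] add [xep] -> 8 lines: ialn xep vgboz ltwbo grxjj rold kugxv ppy
Final line 2: xep

Answer: xep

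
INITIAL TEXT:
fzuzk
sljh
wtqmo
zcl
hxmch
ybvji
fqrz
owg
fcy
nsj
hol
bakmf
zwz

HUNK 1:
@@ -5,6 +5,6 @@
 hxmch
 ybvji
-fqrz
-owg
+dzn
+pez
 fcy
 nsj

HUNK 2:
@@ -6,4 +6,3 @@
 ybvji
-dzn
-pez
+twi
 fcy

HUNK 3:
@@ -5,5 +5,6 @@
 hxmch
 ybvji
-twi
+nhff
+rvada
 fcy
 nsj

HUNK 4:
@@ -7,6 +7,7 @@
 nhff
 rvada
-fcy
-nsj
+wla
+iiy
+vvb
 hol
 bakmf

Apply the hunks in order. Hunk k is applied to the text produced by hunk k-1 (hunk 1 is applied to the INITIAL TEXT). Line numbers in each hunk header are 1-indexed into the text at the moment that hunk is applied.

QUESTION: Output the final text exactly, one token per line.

Hunk 1: at line 5 remove [fqrz,owg] add [dzn,pez] -> 13 lines: fzuzk sljh wtqmo zcl hxmch ybvji dzn pez fcy nsj hol bakmf zwz
Hunk 2: at line 6 remove [dzn,pez] add [twi] -> 12 lines: fzuzk sljh wtqmo zcl hxmch ybvji twi fcy nsj hol bakmf zwz
Hunk 3: at line 5 remove [twi] add [nhff,rvada] -> 13 lines: fzuzk sljh wtqmo zcl hxmch ybvji nhff rvada fcy nsj hol bakmf zwz
Hunk 4: at line 7 remove [fcy,nsj] add [wla,iiy,vvb] -> 14 lines: fzuzk sljh wtqmo zcl hxmch ybvji nhff rvada wla iiy vvb hol bakmf zwz

Answer: fzuzk
sljh
wtqmo
zcl
hxmch
ybvji
nhff
rvada
wla
iiy
vvb
hol
bakmf
zwz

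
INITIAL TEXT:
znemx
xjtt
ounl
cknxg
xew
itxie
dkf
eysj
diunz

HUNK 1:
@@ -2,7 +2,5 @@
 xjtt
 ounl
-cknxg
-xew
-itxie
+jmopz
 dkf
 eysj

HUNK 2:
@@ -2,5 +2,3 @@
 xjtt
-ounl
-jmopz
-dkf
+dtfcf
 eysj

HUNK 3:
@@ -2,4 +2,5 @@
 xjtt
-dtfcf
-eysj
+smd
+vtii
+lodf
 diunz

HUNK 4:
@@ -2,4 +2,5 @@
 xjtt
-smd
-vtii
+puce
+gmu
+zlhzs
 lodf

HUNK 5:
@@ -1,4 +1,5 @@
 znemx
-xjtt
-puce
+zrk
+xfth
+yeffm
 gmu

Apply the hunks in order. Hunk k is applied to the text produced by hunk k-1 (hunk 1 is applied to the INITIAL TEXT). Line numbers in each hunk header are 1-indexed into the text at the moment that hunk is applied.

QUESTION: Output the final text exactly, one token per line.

Hunk 1: at line 2 remove [cknxg,xew,itxie] add [jmopz] -> 7 lines: znemx xjtt ounl jmopz dkf eysj diunz
Hunk 2: at line 2 remove [ounl,jmopz,dkf] add [dtfcf] -> 5 lines: znemx xjtt dtfcf eysj diunz
Hunk 3: at line 2 remove [dtfcf,eysj] add [smd,vtii,lodf] -> 6 lines: znemx xjtt smd vtii lodf diunz
Hunk 4: at line 2 remove [smd,vtii] add [puce,gmu,zlhzs] -> 7 lines: znemx xjtt puce gmu zlhzs lodf diunz
Hunk 5: at line 1 remove [xjtt,puce] add [zrk,xfth,yeffm] -> 8 lines: znemx zrk xfth yeffm gmu zlhzs lodf diunz

Answer: znemx
zrk
xfth
yeffm
gmu
zlhzs
lodf
diunz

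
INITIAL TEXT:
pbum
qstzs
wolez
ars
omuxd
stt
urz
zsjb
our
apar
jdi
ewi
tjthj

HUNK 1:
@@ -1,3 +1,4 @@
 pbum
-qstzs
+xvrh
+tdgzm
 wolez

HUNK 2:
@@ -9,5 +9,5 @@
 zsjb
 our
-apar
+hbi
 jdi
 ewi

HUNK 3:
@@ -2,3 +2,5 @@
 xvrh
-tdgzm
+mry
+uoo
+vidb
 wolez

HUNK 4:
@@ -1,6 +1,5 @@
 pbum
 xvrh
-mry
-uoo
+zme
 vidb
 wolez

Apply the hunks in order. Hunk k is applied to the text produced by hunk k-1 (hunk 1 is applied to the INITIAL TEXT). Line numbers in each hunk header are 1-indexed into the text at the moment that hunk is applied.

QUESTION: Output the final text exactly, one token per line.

Hunk 1: at line 1 remove [qstzs] add [xvrh,tdgzm] -> 14 lines: pbum xvrh tdgzm wolez ars omuxd stt urz zsjb our apar jdi ewi tjthj
Hunk 2: at line 9 remove [apar] add [hbi] -> 14 lines: pbum xvrh tdgzm wolez ars omuxd stt urz zsjb our hbi jdi ewi tjthj
Hunk 3: at line 2 remove [tdgzm] add [mry,uoo,vidb] -> 16 lines: pbum xvrh mry uoo vidb wolez ars omuxd stt urz zsjb our hbi jdi ewi tjthj
Hunk 4: at line 1 remove [mry,uoo] add [zme] -> 15 lines: pbum xvrh zme vidb wolez ars omuxd stt urz zsjb our hbi jdi ewi tjthj

Answer: pbum
xvrh
zme
vidb
wolez
ars
omuxd
stt
urz
zsjb
our
hbi
jdi
ewi
tjthj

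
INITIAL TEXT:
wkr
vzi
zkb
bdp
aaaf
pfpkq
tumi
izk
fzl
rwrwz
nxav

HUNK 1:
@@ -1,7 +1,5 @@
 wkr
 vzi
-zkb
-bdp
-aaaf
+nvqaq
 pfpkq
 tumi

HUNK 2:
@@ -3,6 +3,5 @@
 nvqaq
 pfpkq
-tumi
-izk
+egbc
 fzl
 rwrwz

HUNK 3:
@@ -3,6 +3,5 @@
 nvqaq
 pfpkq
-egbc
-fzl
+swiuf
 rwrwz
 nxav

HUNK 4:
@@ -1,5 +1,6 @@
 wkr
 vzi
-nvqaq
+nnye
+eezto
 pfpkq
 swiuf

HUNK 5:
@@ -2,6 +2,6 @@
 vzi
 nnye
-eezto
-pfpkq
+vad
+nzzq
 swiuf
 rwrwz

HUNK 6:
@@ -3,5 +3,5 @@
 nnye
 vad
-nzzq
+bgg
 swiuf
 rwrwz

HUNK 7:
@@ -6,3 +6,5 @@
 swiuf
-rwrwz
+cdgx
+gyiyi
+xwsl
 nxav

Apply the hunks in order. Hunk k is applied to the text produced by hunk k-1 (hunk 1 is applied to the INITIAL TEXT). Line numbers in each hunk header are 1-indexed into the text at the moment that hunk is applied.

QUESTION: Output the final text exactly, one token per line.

Answer: wkr
vzi
nnye
vad
bgg
swiuf
cdgx
gyiyi
xwsl
nxav

Derivation:
Hunk 1: at line 1 remove [zkb,bdp,aaaf] add [nvqaq] -> 9 lines: wkr vzi nvqaq pfpkq tumi izk fzl rwrwz nxav
Hunk 2: at line 3 remove [tumi,izk] add [egbc] -> 8 lines: wkr vzi nvqaq pfpkq egbc fzl rwrwz nxav
Hunk 3: at line 3 remove [egbc,fzl] add [swiuf] -> 7 lines: wkr vzi nvqaq pfpkq swiuf rwrwz nxav
Hunk 4: at line 1 remove [nvqaq] add [nnye,eezto] -> 8 lines: wkr vzi nnye eezto pfpkq swiuf rwrwz nxav
Hunk 5: at line 2 remove [eezto,pfpkq] add [vad,nzzq] -> 8 lines: wkr vzi nnye vad nzzq swiuf rwrwz nxav
Hunk 6: at line 3 remove [nzzq] add [bgg] -> 8 lines: wkr vzi nnye vad bgg swiuf rwrwz nxav
Hunk 7: at line 6 remove [rwrwz] add [cdgx,gyiyi,xwsl] -> 10 lines: wkr vzi nnye vad bgg swiuf cdgx gyiyi xwsl nxav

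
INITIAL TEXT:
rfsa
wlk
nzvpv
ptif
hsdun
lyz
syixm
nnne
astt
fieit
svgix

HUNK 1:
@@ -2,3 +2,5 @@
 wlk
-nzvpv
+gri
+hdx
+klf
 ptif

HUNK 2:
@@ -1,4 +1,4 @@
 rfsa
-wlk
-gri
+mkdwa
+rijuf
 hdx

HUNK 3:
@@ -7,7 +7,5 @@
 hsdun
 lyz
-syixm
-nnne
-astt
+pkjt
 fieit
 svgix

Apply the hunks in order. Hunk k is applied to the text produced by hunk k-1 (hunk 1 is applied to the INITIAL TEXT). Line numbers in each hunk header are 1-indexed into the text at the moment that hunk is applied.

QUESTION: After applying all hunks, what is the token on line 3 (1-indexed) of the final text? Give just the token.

Answer: rijuf

Derivation:
Hunk 1: at line 2 remove [nzvpv] add [gri,hdx,klf] -> 13 lines: rfsa wlk gri hdx klf ptif hsdun lyz syixm nnne astt fieit svgix
Hunk 2: at line 1 remove [wlk,gri] add [mkdwa,rijuf] -> 13 lines: rfsa mkdwa rijuf hdx klf ptif hsdun lyz syixm nnne astt fieit svgix
Hunk 3: at line 7 remove [syixm,nnne,astt] add [pkjt] -> 11 lines: rfsa mkdwa rijuf hdx klf ptif hsdun lyz pkjt fieit svgix
Final line 3: rijuf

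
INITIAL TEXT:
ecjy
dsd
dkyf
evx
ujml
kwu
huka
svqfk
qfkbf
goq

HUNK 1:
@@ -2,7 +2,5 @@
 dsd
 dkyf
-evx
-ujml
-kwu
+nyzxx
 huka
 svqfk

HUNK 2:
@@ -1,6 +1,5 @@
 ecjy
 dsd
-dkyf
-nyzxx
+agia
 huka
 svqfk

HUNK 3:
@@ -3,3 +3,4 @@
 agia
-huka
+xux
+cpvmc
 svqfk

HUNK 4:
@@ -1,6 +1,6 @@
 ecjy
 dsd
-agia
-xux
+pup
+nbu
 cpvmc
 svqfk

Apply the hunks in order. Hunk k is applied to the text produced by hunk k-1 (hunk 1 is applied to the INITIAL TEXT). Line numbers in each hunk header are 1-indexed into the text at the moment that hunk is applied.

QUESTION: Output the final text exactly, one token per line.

Answer: ecjy
dsd
pup
nbu
cpvmc
svqfk
qfkbf
goq

Derivation:
Hunk 1: at line 2 remove [evx,ujml,kwu] add [nyzxx] -> 8 lines: ecjy dsd dkyf nyzxx huka svqfk qfkbf goq
Hunk 2: at line 1 remove [dkyf,nyzxx] add [agia] -> 7 lines: ecjy dsd agia huka svqfk qfkbf goq
Hunk 3: at line 3 remove [huka] add [xux,cpvmc] -> 8 lines: ecjy dsd agia xux cpvmc svqfk qfkbf goq
Hunk 4: at line 1 remove [agia,xux] add [pup,nbu] -> 8 lines: ecjy dsd pup nbu cpvmc svqfk qfkbf goq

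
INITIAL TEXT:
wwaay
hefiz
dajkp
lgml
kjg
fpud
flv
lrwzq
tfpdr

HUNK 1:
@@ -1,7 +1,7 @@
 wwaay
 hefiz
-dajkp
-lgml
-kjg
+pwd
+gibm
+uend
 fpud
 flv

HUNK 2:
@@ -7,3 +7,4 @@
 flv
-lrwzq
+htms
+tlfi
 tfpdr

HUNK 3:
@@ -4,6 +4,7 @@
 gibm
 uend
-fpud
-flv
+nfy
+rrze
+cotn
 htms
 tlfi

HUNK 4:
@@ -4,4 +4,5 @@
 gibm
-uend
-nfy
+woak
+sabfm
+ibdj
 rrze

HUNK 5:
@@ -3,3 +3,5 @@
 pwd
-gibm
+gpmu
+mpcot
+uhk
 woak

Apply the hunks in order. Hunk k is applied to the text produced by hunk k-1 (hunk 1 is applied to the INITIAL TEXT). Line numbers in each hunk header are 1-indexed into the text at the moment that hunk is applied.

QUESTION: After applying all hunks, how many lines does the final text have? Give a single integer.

Hunk 1: at line 1 remove [dajkp,lgml,kjg] add [pwd,gibm,uend] -> 9 lines: wwaay hefiz pwd gibm uend fpud flv lrwzq tfpdr
Hunk 2: at line 7 remove [lrwzq] add [htms,tlfi] -> 10 lines: wwaay hefiz pwd gibm uend fpud flv htms tlfi tfpdr
Hunk 3: at line 4 remove [fpud,flv] add [nfy,rrze,cotn] -> 11 lines: wwaay hefiz pwd gibm uend nfy rrze cotn htms tlfi tfpdr
Hunk 4: at line 4 remove [uend,nfy] add [woak,sabfm,ibdj] -> 12 lines: wwaay hefiz pwd gibm woak sabfm ibdj rrze cotn htms tlfi tfpdr
Hunk 5: at line 3 remove [gibm] add [gpmu,mpcot,uhk] -> 14 lines: wwaay hefiz pwd gpmu mpcot uhk woak sabfm ibdj rrze cotn htms tlfi tfpdr
Final line count: 14

Answer: 14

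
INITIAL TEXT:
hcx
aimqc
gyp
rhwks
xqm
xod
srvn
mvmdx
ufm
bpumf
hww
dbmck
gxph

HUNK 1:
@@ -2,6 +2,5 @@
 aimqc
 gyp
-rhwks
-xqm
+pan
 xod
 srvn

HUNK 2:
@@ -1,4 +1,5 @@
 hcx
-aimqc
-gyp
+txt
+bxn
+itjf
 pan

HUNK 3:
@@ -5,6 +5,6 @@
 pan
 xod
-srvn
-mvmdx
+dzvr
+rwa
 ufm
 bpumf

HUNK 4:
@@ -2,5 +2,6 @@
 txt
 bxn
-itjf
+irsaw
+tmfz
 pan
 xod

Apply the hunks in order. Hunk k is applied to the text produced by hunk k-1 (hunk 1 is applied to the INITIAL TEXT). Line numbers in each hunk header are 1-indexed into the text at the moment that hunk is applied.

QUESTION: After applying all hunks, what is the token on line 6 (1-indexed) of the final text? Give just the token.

Answer: pan

Derivation:
Hunk 1: at line 2 remove [rhwks,xqm] add [pan] -> 12 lines: hcx aimqc gyp pan xod srvn mvmdx ufm bpumf hww dbmck gxph
Hunk 2: at line 1 remove [aimqc,gyp] add [txt,bxn,itjf] -> 13 lines: hcx txt bxn itjf pan xod srvn mvmdx ufm bpumf hww dbmck gxph
Hunk 3: at line 5 remove [srvn,mvmdx] add [dzvr,rwa] -> 13 lines: hcx txt bxn itjf pan xod dzvr rwa ufm bpumf hww dbmck gxph
Hunk 4: at line 2 remove [itjf] add [irsaw,tmfz] -> 14 lines: hcx txt bxn irsaw tmfz pan xod dzvr rwa ufm bpumf hww dbmck gxph
Final line 6: pan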